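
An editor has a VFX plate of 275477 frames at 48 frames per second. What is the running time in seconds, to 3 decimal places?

Running time = 275477 × 1/48 = 275477/48 s ≈ 5739.104 s.

5739.104 seconds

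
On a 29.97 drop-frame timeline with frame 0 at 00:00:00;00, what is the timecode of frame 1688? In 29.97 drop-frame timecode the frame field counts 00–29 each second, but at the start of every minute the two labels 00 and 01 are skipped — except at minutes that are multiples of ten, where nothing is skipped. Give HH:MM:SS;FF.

Ten DF minutes hold 17982 frames, so frame 1688 lies in block 0 (frames 0–17981) with 1688 frames into that block.
The block's first minute is 1800 frames and the rest 1798 each; 1688 frames reaches minute 0, so 0 × 18 + 0 × 2 = 0 labels have been skipped so far.
Adding those back, label number 1688 + 0 = 1688 at 30 labels/s is 56 s + 8 f = 0 h 0 min 56 s frame 8, i.e. 00:00:56;08.

00:00:56;08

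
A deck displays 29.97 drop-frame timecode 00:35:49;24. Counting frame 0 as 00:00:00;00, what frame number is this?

As if non-drop at 30 labels/s: (0 × 3600 + 35 × 60 + 49) × 30 + 24 = 64494.
Minute boundaries passed: 35; those not divisible by 10: 35 − 3 = 32; dropped labels = 2 × 32 = 64.
Actual frame index = 64494 − 64 = 64430.

64430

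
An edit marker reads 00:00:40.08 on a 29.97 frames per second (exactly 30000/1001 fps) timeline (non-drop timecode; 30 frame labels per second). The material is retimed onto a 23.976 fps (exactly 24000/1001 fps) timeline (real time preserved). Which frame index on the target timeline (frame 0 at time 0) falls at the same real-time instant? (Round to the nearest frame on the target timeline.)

frame 966

Source frame index: (0×3600 + 0×60 + 40) × 30 + 8 = 1208.
Real time: 1208 / (30000/1001) = 151151/3750 s.
Target frame: (151151/3750) × (24000/1001) = 4832/5 ≈ 966.400 → 966.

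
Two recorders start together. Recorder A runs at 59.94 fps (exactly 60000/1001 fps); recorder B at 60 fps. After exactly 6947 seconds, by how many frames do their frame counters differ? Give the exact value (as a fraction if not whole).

416820/1001 frames

A emits 60000/1001 × 6947 = 416820000/1001 frames; B emits 60 × 6947 = 416820.
Difference = 416820/1001 frames (≈ 416.4036); B is ahead of A.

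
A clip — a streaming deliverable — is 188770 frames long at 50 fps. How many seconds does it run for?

3775.4 seconds

Running time = 188770 / (50) = 3775.4 s.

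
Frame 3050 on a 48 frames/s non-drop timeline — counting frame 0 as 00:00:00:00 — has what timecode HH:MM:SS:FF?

00:01:03:26

3050 ÷ 48 = 63 full seconds, remainder 26 frames.
63 s = 0 h 1 min 3 s.
Timecode: 00:01:03:26.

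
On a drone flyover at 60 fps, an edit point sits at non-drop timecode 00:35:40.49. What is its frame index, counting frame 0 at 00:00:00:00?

128449

Total seconds to the label: (0 × 3600 + 35 × 60 + 40) = 2140.
Frame index = 2140 × 60 + 49 = 128449.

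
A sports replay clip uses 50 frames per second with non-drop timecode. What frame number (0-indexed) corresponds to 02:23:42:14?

frame 431114

Total seconds to the label: (2 × 3600 + 23 × 60 + 42) = 8622.
Frame index = 8622 × 50 + 14 = 431114.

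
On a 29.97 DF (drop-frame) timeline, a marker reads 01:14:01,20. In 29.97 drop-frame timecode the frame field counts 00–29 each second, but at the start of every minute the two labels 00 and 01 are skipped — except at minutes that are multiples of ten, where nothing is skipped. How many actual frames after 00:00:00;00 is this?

133116

As if non-drop at 30 labels/s: (1 × 3600 + 14 × 60 + 1) × 30 + 20 = 133250.
Minute boundaries passed: 74; those not divisible by 10: 74 − 7 = 67; dropped labels = 2 × 67 = 134.
Actual frame index = 133250 − 134 = 133116.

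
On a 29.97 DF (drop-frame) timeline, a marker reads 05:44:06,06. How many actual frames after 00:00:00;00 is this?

Complete 10-minute blocks: 34, each 17982 frames → 611388.
Remaining 4 whole minutes in the current block: 1800 + 3 × 1798 = 7194 frames.
Within the current minute: 6 × 30 + 6 − 2 = 184 (labels ;00/;01 skipped at this minute). Total = 611388 + 7194 + 184 = 618766.

618766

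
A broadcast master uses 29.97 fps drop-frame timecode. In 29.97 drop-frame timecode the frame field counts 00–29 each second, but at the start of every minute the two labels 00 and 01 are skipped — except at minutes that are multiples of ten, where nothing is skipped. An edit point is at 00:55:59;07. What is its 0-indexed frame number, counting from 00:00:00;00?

100677

Complete 10-minute blocks: 5, each 17982 frames → 89910.
Remaining 5 whole minutes in the current block: 1800 + 4 × 1798 = 8992 frames.
Within the current minute: 59 × 30 + 7 − 2 = 1775 (labels ;00/;01 skipped at this minute). Total = 89910 + 8992 + 1775 = 100677.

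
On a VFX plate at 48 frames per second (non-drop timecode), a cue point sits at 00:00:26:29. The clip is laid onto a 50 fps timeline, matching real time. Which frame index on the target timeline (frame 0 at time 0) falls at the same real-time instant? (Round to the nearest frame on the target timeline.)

Source frame index: (0×3600 + 0×60 + 26) × 48 + 29 = 1277.
Real time: 1277 / (48) = 1277/48 s.
Target frame: (1277/48) × (50) = 31925/24 ≈ 1330.208 → 1330.

frame 1330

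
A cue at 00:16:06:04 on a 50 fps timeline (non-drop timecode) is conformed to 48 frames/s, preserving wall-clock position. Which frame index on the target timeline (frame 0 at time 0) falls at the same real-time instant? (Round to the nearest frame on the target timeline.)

Source frame index: (0×3600 + 16×60 + 6) × 50 + 4 = 48304.
Real time: 48304 / (50) = 24152/25 s.
Target frame: (24152/25) × (48) = 1159296/25 ≈ 46371.840 → 46372.

frame 46372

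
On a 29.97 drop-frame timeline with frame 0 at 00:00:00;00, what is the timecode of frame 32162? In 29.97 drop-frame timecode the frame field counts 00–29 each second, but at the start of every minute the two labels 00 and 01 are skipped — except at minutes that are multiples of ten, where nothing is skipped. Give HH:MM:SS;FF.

Ten DF minutes hold 17982 frames, so frame 32162 lies in block 1 (frames 17982–35963) with 14180 frames into that block.
The block's first minute is 1800 frames and the rest 1798 each; 14180 frames reaches minute 7, so 1 × 18 + 7 × 2 = 32 labels have been skipped so far.
Adding those back, label number 32162 + 32 = 32194 at 30 labels/s is 1073 s + 4 f = 0 h 17 min 53 s frame 4, i.e. 00:17:53;04.

00:17:53;04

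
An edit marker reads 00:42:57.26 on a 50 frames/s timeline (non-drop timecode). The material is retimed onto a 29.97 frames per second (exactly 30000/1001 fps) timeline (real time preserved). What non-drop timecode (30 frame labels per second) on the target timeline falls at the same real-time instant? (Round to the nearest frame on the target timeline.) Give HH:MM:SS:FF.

00:42:54:28

Source frame index: (0×3600 + 42×60 + 57) × 50 + 26 = 128876.
Real time: 128876 / (50) = 64438/25 s.
Target frame: (64438/25) × (30000/1001) = 7029600/91 ≈ 77248.352 → 77248.
At 30 labels/s: frame 77248 → 00:42:54:28.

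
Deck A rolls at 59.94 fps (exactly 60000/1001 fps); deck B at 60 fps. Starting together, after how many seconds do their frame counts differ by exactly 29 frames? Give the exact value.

29029/60 seconds

The gap grows by |60 − 60000/1001| = 60/1001 frames per second.
Time for a 29-frame gap: 29 ÷ (60/1001) = 29029/60 s.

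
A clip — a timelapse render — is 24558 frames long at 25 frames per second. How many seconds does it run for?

Running time = 24558 / (25) = 982.32 s.

982.32 seconds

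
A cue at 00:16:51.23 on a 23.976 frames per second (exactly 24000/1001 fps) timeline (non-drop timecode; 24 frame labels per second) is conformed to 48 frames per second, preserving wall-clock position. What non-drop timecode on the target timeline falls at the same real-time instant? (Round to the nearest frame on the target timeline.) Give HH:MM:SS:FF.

Source frame index: (0×3600 + 16×60 + 51) × 24 + 23 = 24287.
Real time: 24287 / (24000/1001) = 24311287/24000 s.
Target frame: (24311287/24000) × (48) = 24311287/500 ≈ 48622.574 → 48623.
At 48 labels/s: frame 48623 → 00:16:52:47.

00:16:52:47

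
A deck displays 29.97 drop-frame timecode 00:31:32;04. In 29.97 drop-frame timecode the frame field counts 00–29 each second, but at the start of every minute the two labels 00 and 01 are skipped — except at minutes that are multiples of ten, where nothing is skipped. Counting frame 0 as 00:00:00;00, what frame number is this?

56708

Complete 10-minute blocks: 3, each 17982 frames → 53946.
Remaining 1 whole minute in the current block: 1800 + 0 × 1798 = 1800 frames.
Within the current minute: 32 × 30 + 4 − 2 = 962 (labels ;00/;01 skipped at this minute). Total = 53946 + 1800 + 962 = 56708.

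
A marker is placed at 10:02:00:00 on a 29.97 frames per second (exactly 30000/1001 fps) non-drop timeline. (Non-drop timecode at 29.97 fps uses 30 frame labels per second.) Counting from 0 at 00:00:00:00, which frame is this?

Total seconds to the label: (10 × 3600 + 2 × 60 + 0) = 36120.
Frame index = 36120 × 30 + 0 = 1083600.

frame 1083600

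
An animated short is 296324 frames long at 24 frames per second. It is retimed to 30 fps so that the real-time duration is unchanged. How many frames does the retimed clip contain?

Target frames = source frames × (target rate / source rate) = 296324 × (30)/(24) = 296324 × 5/4 = 370405.

370405 frames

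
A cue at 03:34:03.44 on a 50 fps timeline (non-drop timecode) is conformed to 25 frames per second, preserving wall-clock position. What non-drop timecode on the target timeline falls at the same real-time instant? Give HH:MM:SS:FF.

Source frame index: (3×3600 + 34×60 + 3) × 50 + 44 = 642194.
Real time: 642194 / (50) = 321097/25 s.
Target frame: (321097/25) × (25) = 321097.
At 25 labels/s: frame 321097 → 03:34:03:22.

03:34:03:22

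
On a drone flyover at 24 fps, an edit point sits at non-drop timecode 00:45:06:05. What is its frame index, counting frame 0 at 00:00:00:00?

Total seconds to the label: (0 × 3600 + 45 × 60 + 6) = 2706.
Frame index = 2706 × 24 + 5 = 64949.

64949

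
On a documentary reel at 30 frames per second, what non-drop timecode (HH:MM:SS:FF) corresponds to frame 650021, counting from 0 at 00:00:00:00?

650021 ÷ 30 = 21667 full seconds, remainder 11 frames.
21667 s = 6 h 1 min 7 s.
Timecode: 06:01:07:11.

06:01:07:11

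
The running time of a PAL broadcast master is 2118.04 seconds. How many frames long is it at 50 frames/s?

105902 frames

Frames = 2118.04 × 50 = 105902.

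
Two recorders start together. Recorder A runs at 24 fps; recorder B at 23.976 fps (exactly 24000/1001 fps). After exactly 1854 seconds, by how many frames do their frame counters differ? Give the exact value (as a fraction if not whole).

A emits 24 × 1854 = 44496 frames; B emits 24000/1001 × 1854 = 44496000/1001.
Difference = 44496/1001 frames (≈ 44.4515); B is behind A.

44496/1001 frames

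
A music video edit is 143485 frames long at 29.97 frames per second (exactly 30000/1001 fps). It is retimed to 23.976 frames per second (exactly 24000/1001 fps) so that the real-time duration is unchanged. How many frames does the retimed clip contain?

Target frames = source frames × (target rate / source rate) = 143485 × (24000/1001)/(30000/1001) = 143485 × 4/5 = 114788.

114788 frames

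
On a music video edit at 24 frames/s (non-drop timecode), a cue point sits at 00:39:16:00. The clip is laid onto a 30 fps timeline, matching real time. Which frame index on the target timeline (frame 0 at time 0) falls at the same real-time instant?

frame 70680

Source frame index: (0×3600 + 39×60 + 16) × 24 + 0 = 56544.
Real time: 56544 / (24) = 2356 s.
Target frame: (2356) × (30) = 70680.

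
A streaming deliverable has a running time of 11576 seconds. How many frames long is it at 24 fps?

277824 frames

Frames = 11576 × 24 = 277824.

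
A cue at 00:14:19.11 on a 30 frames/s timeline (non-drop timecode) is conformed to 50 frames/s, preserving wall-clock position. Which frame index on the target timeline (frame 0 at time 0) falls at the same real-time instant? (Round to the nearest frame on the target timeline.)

Source frame index: (0×3600 + 14×60 + 19) × 30 + 11 = 25781.
Real time: 25781 / (30) = 25781/30 s.
Target frame: (25781/30) × (50) = 128905/3 ≈ 42968.333 → 42968.

frame 42968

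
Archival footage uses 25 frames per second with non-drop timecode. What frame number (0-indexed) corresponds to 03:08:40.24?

Total seconds to the label: (3 × 3600 + 8 × 60 + 40) = 11320.
Frame index = 11320 × 25 + 24 = 283024.

283024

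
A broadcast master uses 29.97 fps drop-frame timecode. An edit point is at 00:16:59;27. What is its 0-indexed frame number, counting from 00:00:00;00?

30567

Complete 10-minute blocks: 1, each 17982 frames → 17982.
Remaining 6 whole minutes in the current block: 1800 + 5 × 1798 = 10790 frames.
Within the current minute: 59 × 30 + 27 − 2 = 1795 (labels ;00/;01 skipped at this minute). Total = 17982 + 10790 + 1795 = 30567.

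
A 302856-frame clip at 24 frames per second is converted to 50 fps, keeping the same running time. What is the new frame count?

Target frames = source frames × (target rate / source rate) = 302856 × (50)/(24) = 302856 × 25/12 = 630950.

630950 frames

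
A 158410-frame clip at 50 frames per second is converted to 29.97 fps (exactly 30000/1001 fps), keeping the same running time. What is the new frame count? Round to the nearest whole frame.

Frames at target rate = 158410 × (30000/1001) / (50) = 13578000/143 ≈ 94951.049.
Nearest whole frame: 94951.

94951 frames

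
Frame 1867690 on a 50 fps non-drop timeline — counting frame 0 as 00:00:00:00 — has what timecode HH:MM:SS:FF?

10:22:33:40

1867690 ÷ 50 = 37353 full seconds, remainder 40 frames.
37353 s = 10 h 22 min 33 s.
Timecode: 10:22:33:40.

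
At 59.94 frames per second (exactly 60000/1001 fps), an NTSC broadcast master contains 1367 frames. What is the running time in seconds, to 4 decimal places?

Running time = 1367 × 1001/60000 = 1368367/60000 s ≈ 22.8061 s.

22.8061 seconds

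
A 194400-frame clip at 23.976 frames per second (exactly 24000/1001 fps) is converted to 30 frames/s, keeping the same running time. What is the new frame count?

Target frames = source frames × (target rate / source rate) = 194400 × (30)/(24000/1001) = 194400 × 1001/800 = 243243.

243243 frames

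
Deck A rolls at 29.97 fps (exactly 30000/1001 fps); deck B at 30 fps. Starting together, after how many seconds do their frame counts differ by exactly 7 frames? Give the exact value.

7007/30 seconds

The gap grows by |30 − 30000/1001| = 30/1001 frames per second.
Time for a 7-frame gap: 7 ÷ (30/1001) = 7007/30 s.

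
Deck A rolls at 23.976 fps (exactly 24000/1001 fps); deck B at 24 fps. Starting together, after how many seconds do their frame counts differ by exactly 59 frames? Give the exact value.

59059/24 seconds

The gap grows by |24 − 24000/1001| = 24/1001 frames per second.
Time for a 59-frame gap: 59 ÷ (24/1001) = 59059/24 s.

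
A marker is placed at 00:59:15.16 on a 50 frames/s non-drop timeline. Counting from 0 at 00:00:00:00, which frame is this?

Total seconds to the label: (0 × 3600 + 59 × 60 + 15) = 3555.
Frame index = 3555 × 50 + 16 = 177766.

frame 177766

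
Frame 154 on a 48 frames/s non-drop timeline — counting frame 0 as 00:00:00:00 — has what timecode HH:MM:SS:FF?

154 ÷ 48 = 3 full seconds, remainder 10 frames.
3 s = 0 h 0 min 3 s.
Timecode: 00:00:03:10.

00:00:03:10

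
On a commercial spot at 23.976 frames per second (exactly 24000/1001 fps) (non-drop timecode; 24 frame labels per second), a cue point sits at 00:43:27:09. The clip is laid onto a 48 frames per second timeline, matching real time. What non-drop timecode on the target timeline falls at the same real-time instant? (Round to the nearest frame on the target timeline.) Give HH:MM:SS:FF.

00:43:29:47

Source frame index: (0×3600 + 43×60 + 27) × 24 + 9 = 62577.
Real time: 62577 / (24000/1001) = 20879859/8000 s.
Target frame: (20879859/8000) × (48) = 62639577/500 ≈ 125279.154 → 125279.
At 48 labels/s: frame 125279 → 00:43:29:47.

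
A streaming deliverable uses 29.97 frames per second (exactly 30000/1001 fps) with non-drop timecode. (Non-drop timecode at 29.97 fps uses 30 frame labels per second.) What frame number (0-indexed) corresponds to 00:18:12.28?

32788

Total seconds to the label: (0 × 3600 + 18 × 60 + 12) = 1092.
Frame index = 1092 × 30 + 28 = 32788.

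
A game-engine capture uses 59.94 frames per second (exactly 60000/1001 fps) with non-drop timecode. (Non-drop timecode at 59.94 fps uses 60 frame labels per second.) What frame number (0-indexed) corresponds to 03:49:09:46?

Total seconds to the label: (3 × 3600 + 49 × 60 + 9) = 13749.
Frame index = 13749 × 60 + 46 = 824986.

frame 824986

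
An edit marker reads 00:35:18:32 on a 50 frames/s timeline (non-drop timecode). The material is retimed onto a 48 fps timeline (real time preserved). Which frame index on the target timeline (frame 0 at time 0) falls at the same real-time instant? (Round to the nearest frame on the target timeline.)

frame 101695

Source frame index: (0×3600 + 35×60 + 18) × 50 + 32 = 105932.
Real time: 105932 / (50) = 52966/25 s.
Target frame: (52966/25) × (48) = 2542368/25 ≈ 101694.720 → 101695.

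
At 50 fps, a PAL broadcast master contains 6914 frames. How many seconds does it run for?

Running time = 6914 / (50) = 138.28 s.

138.28 seconds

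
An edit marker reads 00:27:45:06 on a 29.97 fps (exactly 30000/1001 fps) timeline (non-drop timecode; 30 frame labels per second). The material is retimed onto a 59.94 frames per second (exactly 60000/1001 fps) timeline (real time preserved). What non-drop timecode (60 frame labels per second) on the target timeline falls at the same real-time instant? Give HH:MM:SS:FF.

Source frame index: (0×3600 + 27×60 + 45) × 30 + 6 = 49956.
Real time: 49956 / (30000/1001) = 4167163/2500 s.
Target frame: (4167163/2500) × (60000/1001) = 99912.
At 60 labels/s: frame 99912 → 00:27:45:12.

00:27:45:12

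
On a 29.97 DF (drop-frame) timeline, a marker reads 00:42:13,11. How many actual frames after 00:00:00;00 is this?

75925

Complete 10-minute blocks: 4, each 17982 frames → 71928.
Remaining 2 whole minutes in the current block: 1800 + 1 × 1798 = 3598 frames.
Within the current minute: 13 × 30 + 11 − 2 = 399 (labels ;00/;01 skipped at this minute). Total = 71928 + 3598 + 399 = 75925.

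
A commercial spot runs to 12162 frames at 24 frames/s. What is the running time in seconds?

Running time = 12162 / (24) = 506.75 s.

506.75 seconds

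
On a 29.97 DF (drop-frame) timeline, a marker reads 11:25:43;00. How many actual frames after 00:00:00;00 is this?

Complete 10-minute blocks: 68, each 17982 frames → 1222776.
Remaining 5 whole minutes in the current block: 1800 + 4 × 1798 = 8992 frames.
Within the current minute: 43 × 30 + 0 − 2 = 1288 (labels ;00/;01 skipped at this minute). Total = 1222776 + 8992 + 1288 = 1233056.

1233056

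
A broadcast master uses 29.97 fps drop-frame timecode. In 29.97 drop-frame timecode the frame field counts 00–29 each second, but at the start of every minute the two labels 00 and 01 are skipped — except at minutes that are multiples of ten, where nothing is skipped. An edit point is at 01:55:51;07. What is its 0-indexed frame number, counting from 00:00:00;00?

208329

Complete 10-minute blocks: 11, each 17982 frames → 197802.
Remaining 5 whole minutes in the current block: 1800 + 4 × 1798 = 8992 frames.
Within the current minute: 51 × 30 + 7 − 2 = 1535 (labels ;00/;01 skipped at this minute). Total = 197802 + 8992 + 1535 = 208329.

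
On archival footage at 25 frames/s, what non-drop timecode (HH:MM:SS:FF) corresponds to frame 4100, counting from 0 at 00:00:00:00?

4100 ÷ 25 = 164 full seconds, remainder 0 frames.
164 s = 0 h 2 min 44 s.
Timecode: 00:02:44:00.

00:02:44:00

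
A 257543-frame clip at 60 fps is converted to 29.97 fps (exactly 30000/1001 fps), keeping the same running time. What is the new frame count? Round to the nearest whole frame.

Frames at target rate = 257543 × (30000/1001) / (60) = 900500/7 ≈ 128642.857.
Nearest whole frame: 128643.

128643 frames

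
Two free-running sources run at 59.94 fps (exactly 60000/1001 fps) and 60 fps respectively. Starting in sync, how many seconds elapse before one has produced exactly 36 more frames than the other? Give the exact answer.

600.6 seconds

The gap grows by |60 − 60000/1001| = 60/1001 frames per second.
Time for a 36-frame gap: 36 ÷ (60/1001) = 600.6 s.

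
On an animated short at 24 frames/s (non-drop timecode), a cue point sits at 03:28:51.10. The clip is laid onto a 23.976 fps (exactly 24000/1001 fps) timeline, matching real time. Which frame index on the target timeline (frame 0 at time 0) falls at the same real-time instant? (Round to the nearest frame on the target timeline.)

Source frame index: (3×3600 + 28×60 + 51) × 24 + 10 = 300754.
Real time: 300754 / (24) = 150377/12 s.
Target frame: (150377/12) × (24000/1001) = 300754000/1001 ≈ 300453.546 → 300454.

frame 300454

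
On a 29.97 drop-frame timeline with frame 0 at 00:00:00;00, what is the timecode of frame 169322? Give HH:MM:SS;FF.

Ten DF minutes hold 17982 frames, so frame 169322 lies in block 9 (frames 161838–179819) with 7484 frames into that block.
The block's first minute is 1800 frames and the rest 1798 each; 7484 frames reaches minute 4, so 9 × 18 + 4 × 2 = 170 labels have been skipped so far.
Adding those back, label number 169322 + 170 = 169492 at 30 labels/s is 5649 s + 22 f = 1 h 34 min 9 s frame 22, i.e. 01:34:09;22.

01:34:09;22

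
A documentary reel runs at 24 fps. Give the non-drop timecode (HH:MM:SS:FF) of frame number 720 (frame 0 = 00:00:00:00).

720 ÷ 24 = 30 full seconds, remainder 0 frames.
30 s = 0 h 0 min 30 s.
Timecode: 00:00:30:00.

00:00:30:00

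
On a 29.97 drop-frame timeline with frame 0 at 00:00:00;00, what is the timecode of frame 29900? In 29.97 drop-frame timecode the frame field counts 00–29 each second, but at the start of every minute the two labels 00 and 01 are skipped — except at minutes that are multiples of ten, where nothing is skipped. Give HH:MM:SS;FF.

Each 10-minute DF block holds 10 × 60 × 30 − 9 × 2 = 17982 frames. 29900 ÷ 17982 → 1 full block, remainder 11918.
Within the partial block the first minute is 1800 frames and each further minute 1798, so 6 further minute boundaries passed. Total skipped labels = 18 × 1 + 2 × 6 = 30.
Non-drop label index = 29900 + 30 = 29930; at 30 labels/s that is 00:16:37:20, i.e. DF 00:16:37;20.

00:16:37;20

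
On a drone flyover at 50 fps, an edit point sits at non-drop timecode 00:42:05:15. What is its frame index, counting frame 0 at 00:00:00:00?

frame 126265

Total seconds to the label: (0 × 3600 + 42 × 60 + 5) = 2525.
Frame index = 2525 × 50 + 15 = 126265.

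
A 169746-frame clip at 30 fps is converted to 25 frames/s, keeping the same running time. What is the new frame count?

141455 frames

Target frames = source frames × (target rate / source rate) = 169746 × (25)/(30) = 169746 × 5/6 = 141455.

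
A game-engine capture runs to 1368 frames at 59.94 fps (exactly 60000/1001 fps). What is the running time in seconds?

22.8228 seconds

Running time = 1368 / (60000/1001) = 22.8228 s.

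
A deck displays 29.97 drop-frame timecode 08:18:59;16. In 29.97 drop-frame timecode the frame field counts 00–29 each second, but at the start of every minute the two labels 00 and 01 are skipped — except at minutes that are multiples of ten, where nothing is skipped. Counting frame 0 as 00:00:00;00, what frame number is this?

897288

As if non-drop at 30 labels/s: (8 × 3600 + 18 × 60 + 59) × 30 + 16 = 898186.
Minute boundaries passed: 498; those not divisible by 10: 498 − 49 = 449; dropped labels = 2 × 449 = 898.
Actual frame index = 898186 − 898 = 897288.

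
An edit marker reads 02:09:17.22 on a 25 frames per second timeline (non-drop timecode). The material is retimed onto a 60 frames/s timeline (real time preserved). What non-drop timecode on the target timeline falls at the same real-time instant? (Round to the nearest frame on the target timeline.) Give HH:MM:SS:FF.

Source frame index: (2×3600 + 9×60 + 17) × 25 + 22 = 193947.
Real time: 193947 / (25) = 193947/25 s.
Target frame: (193947/25) × (60) = 2327364/5 ≈ 465472.800 → 465473.
At 60 labels/s: frame 465473 → 02:09:17:53.

02:09:17:53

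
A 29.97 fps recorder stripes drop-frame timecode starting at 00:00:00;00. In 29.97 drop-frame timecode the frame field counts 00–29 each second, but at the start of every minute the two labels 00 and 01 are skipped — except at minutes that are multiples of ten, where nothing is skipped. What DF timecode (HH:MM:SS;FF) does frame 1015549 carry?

Each 10-minute DF block holds 10 × 60 × 30 − 9 × 2 = 17982 frames. 1015549 ÷ 17982 → 56 full blocks, remainder 8557.
Within the partial block the first minute is 1800 frames and each further minute 1798, so 4 further minute boundaries passed. Total skipped labels = 18 × 56 + 2 × 4 = 1016.
Non-drop label index = 1015549 + 1016 = 1016565; at 30 labels/s that is 09:24:45:15, i.e. DF 09:24:45;15.

09:24:45;15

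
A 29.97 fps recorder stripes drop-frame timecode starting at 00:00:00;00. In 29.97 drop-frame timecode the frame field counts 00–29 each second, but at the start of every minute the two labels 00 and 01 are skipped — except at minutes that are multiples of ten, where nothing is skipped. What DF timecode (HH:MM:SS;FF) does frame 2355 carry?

Each 10-minute DF block holds 10 × 60 × 30 − 9 × 2 = 17982 frames. 2355 ÷ 17982 → 0 full blocks, remainder 2355.
Within the partial block the first minute is 1800 frames and each further minute 1798, so 1 further minute boundary passed. Total skipped labels = 18 × 0 + 2 × 1 = 2.
Non-drop label index = 2355 + 2 = 2357; at 30 labels/s that is 00:01:18:17, i.e. DF 00:01:18;17.

00:01:18;17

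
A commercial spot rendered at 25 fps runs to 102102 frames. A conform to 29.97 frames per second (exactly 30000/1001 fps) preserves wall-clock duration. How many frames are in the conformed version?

Target frames = source frames × (target rate / source rate) = 102102 × (30000/1001)/(25) = 102102 × 1200/1001 = 122400.

122400 frames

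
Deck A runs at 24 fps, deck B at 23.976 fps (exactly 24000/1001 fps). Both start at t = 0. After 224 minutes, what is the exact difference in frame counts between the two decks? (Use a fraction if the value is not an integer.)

224 min = 13440 s.
A emits 24 × 13440 = 322560 frames; B emits 24000/1001 × 13440 = 46080000/143.
Difference = 46080/143 frames (≈ 322.2378); B is behind A.

46080/143 frames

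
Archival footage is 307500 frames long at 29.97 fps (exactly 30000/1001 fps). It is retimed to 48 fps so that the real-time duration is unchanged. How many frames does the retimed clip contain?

492492 frames

Target frames = source frames × (target rate / source rate) = 307500 × (48)/(30000/1001) = 307500 × 1001/625 = 492492.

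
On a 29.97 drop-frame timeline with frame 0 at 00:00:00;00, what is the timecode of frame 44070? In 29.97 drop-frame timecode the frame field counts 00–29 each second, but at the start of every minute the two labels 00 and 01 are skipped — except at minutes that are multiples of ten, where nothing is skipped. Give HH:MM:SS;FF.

00:24:30;14

Each 10-minute DF block holds 10 × 60 × 30 − 9 × 2 = 17982 frames. 44070 ÷ 17982 → 2 full blocks, remainder 8106.
Within the partial block the first minute is 1800 frames and each further minute 1798, so 4 further minute boundaries passed. Total skipped labels = 18 × 2 + 2 × 4 = 44.
Non-drop label index = 44070 + 44 = 44114; at 30 labels/s that is 00:24:30:14, i.e. DF 00:24:30;14.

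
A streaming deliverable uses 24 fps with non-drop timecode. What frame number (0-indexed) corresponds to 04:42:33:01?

406873

Total seconds to the label: (4 × 3600 + 42 × 60 + 33) = 16953.
Frame index = 16953 × 24 + 1 = 406873.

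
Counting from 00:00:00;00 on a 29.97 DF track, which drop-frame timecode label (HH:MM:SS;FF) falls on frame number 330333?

03:03:42;03

Ten DF minutes hold 17982 frames, so frame 330333 lies in block 18 (frames 323676–341657) with 6657 frames into that block.
The block's first minute is 1800 frames and the rest 1798 each; 6657 frames reaches minute 3, so 18 × 18 + 3 × 2 = 330 labels have been skipped so far.
Adding those back, label number 330333 + 330 = 330663 at 30 labels/s is 11022 s + 3 f = 3 h 3 min 42 s frame 3, i.e. 03:03:42;03.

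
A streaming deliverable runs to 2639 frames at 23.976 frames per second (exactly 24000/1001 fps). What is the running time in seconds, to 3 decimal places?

Running time = 2639 × 1001/24000 = 2641639/24000 s ≈ 110.068 s.

110.068 seconds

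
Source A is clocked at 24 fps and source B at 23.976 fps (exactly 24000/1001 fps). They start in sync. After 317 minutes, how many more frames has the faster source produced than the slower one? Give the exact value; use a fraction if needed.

456480/1001 frames

317 min = 19020 s.
A emits 24 × 19020 = 456480 frames; B emits 24000/1001 × 19020 = 456480000/1001.
Difference = 456480/1001 frames (≈ 456.0240); B is behind A.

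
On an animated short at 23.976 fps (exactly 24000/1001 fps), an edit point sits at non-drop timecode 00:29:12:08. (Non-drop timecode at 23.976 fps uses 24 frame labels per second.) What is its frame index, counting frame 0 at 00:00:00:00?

Total seconds to the label: (0 × 3600 + 29 × 60 + 12) = 1752.
Frame index = 1752 × 24 + 8 = 42056.

42056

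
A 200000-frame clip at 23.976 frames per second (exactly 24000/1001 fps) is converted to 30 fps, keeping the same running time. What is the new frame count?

250250 frames

Target frames = source frames × (target rate / source rate) = 200000 × (30)/(24000/1001) = 200000 × 1001/800 = 250250.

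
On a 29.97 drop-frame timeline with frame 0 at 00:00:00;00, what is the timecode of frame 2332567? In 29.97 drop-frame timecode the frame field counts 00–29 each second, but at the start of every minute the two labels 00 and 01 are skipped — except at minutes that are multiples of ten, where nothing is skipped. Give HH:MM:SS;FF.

Each 10-minute DF block holds 10 × 60 × 30 − 9 × 2 = 17982 frames. 2332567 ÷ 17982 → 129 full blocks, remainder 12889.
Within the partial block the first minute is 1800 frames and each further minute 1798, so 7 further minute boundaries passed. Total skipped labels = 18 × 129 + 2 × 7 = 2336.
Non-drop label index = 2332567 + 2336 = 2334903; at 30 labels/s that is 21:37:10:03, i.e. DF 21:37:10;03.

21:37:10;03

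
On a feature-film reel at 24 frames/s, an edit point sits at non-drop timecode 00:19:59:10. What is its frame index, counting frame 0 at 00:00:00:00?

frame 28786

Total seconds to the label: (0 × 3600 + 19 × 60 + 59) = 1199.
Frame index = 1199 × 24 + 10 = 28786.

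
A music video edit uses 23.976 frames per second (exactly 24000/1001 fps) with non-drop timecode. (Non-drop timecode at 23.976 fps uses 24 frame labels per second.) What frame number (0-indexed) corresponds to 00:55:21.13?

Total seconds to the label: (0 × 3600 + 55 × 60 + 21) = 3321.
Frame index = 3321 × 24 + 13 = 79717.

79717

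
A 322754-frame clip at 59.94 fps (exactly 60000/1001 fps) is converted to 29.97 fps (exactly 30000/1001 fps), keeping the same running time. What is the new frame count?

161377 frames

Frames at target rate = 322754 × (30000/1001) / (60000/1001) = 161377.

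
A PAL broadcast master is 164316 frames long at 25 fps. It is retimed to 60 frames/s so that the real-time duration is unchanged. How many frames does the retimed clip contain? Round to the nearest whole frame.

Frames at target rate = 164316 × (60) / (25) = 1971792/5 ≈ 394358.400.
Nearest whole frame: 394358.

394358 frames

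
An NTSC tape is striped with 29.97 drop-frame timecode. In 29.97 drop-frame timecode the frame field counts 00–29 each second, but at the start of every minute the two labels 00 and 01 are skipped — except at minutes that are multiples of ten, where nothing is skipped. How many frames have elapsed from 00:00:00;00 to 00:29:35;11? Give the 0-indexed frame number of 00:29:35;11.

53207

Complete 10-minute blocks: 2, each 17982 frames → 35964.
Remaining 9 whole minutes in the current block: 1800 + 8 × 1798 = 16184 frames.
Within the current minute: 35 × 30 + 11 − 2 = 1059 (labels ;00/;01 skipped at this minute). Total = 35964 + 16184 + 1059 = 53207.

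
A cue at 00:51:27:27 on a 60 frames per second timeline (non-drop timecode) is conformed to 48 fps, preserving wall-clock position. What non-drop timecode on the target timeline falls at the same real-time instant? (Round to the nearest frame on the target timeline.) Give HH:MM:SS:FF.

00:51:27:22

Source frame index: (0×3600 + 51×60 + 27) × 60 + 27 = 185247.
Real time: 185247 / (60) = 61749/20 s.
Target frame: (61749/20) × (48) = 740988/5 ≈ 148197.600 → 148198.
At 48 labels/s: frame 148198 → 00:51:27:22.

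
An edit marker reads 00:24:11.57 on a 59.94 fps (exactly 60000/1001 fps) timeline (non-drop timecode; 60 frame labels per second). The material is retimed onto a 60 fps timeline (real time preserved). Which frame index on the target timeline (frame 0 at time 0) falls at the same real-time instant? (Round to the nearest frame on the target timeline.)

Source frame index: (0×3600 + 24×60 + 11) × 60 + 57 = 87117.
Real time: 87117 / (60000/1001) = 29068039/20000 s.
Target frame: (29068039/20000) × (60) = 87204117/1000 ≈ 87204.117 → 87204.

frame 87204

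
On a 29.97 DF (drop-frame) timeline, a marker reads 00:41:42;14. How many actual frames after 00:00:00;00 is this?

Complete 10-minute blocks: 4, each 17982 frames → 71928.
Remaining 1 whole minute in the current block: 1800 + 0 × 1798 = 1800 frames.
Within the current minute: 42 × 30 + 14 − 2 = 1272 (labels ;00/;01 skipped at this minute). Total = 71928 + 1800 + 1272 = 75000.

75000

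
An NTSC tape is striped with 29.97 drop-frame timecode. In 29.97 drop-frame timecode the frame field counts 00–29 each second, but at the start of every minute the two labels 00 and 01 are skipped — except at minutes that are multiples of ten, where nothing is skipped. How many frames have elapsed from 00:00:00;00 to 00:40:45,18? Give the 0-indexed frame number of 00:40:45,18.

73296

Complete 10-minute blocks: 4, each 17982 frames → 71928.
Remaining 0 whole minutes in the current block: 0 frames.
Within the current minute: 45 × 30 + 18 = 1368. Total = 71928 + 0 + 1368 = 73296.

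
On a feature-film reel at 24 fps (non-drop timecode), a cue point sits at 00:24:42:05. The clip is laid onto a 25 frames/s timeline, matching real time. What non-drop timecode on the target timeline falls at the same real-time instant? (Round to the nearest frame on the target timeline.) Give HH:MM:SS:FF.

Source frame index: (0×3600 + 24×60 + 42) × 24 + 5 = 35573.
Real time: 35573 / (24) = 35573/24 s.
Target frame: (35573/24) × (25) = 889325/24 ≈ 37055.208 → 37055.
At 25 labels/s: frame 37055 → 00:24:42:05.

00:24:42:05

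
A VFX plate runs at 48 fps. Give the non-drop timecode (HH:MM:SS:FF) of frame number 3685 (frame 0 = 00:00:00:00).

00:01:16:37

3685 ÷ 48 = 76 full seconds, remainder 37 frames.
76 s = 0 h 1 min 16 s.
Timecode: 00:01:16:37.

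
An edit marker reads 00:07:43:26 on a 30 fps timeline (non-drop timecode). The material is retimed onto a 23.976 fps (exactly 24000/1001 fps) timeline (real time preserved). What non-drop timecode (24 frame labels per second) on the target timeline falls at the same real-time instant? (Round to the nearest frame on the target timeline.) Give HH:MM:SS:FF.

Source frame index: (0×3600 + 7×60 + 43) × 30 + 26 = 13916.
Real time: 13916 / (30) = 6958/15 s.
Target frame: (6958/15) × (24000/1001) = 1590400/143 ≈ 11121.678 → 11122.
At 24 labels/s: frame 11122 → 00:07:43:10.

00:07:43:10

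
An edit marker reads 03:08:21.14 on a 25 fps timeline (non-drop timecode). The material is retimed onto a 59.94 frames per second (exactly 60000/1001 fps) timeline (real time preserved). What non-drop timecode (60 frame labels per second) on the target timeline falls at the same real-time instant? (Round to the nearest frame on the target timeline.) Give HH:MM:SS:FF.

Source frame index: (3×3600 + 8×60 + 21) × 25 + 14 = 282539.
Real time: 282539 / (25) = 282539/25 s.
Target frame: (282539/25) × (60000/1001) = 678093600/1001 ≈ 677416.184 → 677416.
At 60 labels/s: frame 677416 → 03:08:10:16.

03:08:10:16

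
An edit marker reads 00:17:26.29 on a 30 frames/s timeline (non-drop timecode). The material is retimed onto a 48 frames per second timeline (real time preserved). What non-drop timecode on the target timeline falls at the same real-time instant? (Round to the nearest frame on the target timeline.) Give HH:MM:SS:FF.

00:17:26:46

Source frame index: (0×3600 + 17×60 + 26) × 30 + 29 = 31409.
Real time: 31409 / (30) = 31409/30 s.
Target frame: (31409/30) × (48) = 251272/5 ≈ 50254.400 → 50254.
At 48 labels/s: frame 50254 → 00:17:26:46.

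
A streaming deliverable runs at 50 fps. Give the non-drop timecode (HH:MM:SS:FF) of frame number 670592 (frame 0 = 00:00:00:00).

670592 ÷ 50 = 13411 full seconds, remainder 42 frames.
13411 s = 3 h 43 min 31 s.
Timecode: 03:43:31:42.

03:43:31:42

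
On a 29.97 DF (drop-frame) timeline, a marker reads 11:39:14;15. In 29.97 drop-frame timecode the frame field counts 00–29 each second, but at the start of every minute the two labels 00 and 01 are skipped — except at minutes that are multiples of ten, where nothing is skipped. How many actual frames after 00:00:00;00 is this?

As if non-drop at 30 labels/s: (11 × 3600 + 39 × 60 + 14) × 30 + 15 = 1258635.
Minute boundaries passed: 699; those not divisible by 10: 699 − 69 = 630; dropped labels = 2 × 630 = 1260.
Actual frame index = 1258635 − 1260 = 1257375.

1257375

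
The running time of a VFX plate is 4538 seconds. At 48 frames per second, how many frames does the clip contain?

Frames = 4538 × 48 = 217824.

217824 frames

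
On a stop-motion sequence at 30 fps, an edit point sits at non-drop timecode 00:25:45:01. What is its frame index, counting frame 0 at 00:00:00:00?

frame 46351

Total seconds to the label: (0 × 3600 + 25 × 60 + 45) = 1545.
Frame index = 1545 × 30 + 1 = 46351.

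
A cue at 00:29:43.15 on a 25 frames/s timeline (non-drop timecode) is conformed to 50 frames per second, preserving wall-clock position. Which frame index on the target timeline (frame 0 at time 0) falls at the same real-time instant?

frame 89180

Source frame index: (0×3600 + 29×60 + 43) × 25 + 15 = 44590.
Real time: 44590 / (25) = 8918/5 s.
Target frame: (8918/5) × (50) = 89180.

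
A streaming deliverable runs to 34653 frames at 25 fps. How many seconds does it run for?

1386.12 seconds

Running time = 34653 / (25) = 1386.12 s.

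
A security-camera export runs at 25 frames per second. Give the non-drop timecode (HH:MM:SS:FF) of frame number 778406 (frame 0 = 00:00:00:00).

778406 ÷ 25 = 31136 full seconds, remainder 6 frames.
31136 s = 8 h 38 min 56 s.
Timecode: 08:38:56:06.

08:38:56:06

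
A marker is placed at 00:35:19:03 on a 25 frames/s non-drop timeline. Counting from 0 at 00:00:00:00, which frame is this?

52978

Total seconds to the label: (0 × 3600 + 35 × 60 + 19) = 2119.
Frame index = 2119 × 25 + 3 = 52978.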